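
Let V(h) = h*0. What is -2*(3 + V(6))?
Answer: -6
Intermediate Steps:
V(h) = 0
-2*(3 + V(6)) = -2*(3 + 0) = -2*3 = -6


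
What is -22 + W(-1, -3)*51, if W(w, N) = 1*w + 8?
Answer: 335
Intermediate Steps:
W(w, N) = 8 + w (W(w, N) = w + 8 = 8 + w)
-22 + W(-1, -3)*51 = -22 + (8 - 1)*51 = -22 + 7*51 = -22 + 357 = 335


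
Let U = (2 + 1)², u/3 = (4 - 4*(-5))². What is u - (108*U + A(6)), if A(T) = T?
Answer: 750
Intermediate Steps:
u = 1728 (u = 3*(4 - 4*(-5))² = 3*(4 + 20)² = 3*24² = 3*576 = 1728)
U = 9 (U = 3² = 9)
u - (108*U + A(6)) = 1728 - (108*9 + 6) = 1728 - (972 + 6) = 1728 - 1*978 = 1728 - 978 = 750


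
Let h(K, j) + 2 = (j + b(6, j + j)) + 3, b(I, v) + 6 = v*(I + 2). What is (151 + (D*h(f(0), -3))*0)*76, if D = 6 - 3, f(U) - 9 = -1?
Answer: 11476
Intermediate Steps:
f(U) = 8 (f(U) = 9 - 1 = 8)
b(I, v) = -6 + v*(2 + I) (b(I, v) = -6 + v*(I + 2) = -6 + v*(2 + I))
D = 3
h(K, j) = -5 + 17*j (h(K, j) = -2 + ((j + (-6 + 2*(j + j) + 6*(j + j))) + 3) = -2 + ((j + (-6 + 2*(2*j) + 6*(2*j))) + 3) = -2 + ((j + (-6 + 4*j + 12*j)) + 3) = -2 + ((j + (-6 + 16*j)) + 3) = -2 + ((-6 + 17*j) + 3) = -2 + (-3 + 17*j) = -5 + 17*j)
(151 + (D*h(f(0), -3))*0)*76 = (151 + (3*(-5 + 17*(-3)))*0)*76 = (151 + (3*(-5 - 51))*0)*76 = (151 + (3*(-56))*0)*76 = (151 - 168*0)*76 = (151 + 0)*76 = 151*76 = 11476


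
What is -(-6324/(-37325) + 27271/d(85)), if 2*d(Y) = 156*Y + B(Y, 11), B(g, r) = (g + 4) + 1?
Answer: -42404111/9965775 ≈ -4.2550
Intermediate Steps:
B(g, r) = 5 + g (B(g, r) = (4 + g) + 1 = 5 + g)
d(Y) = 5/2 + 157*Y/2 (d(Y) = (156*Y + (5 + Y))/2 = (5 + 157*Y)/2 = 5/2 + 157*Y/2)
-(-6324/(-37325) + 27271/d(85)) = -(-6324/(-37325) + 27271/(5/2 + (157/2)*85)) = -(-6324*(-1/37325) + 27271/(5/2 + 13345/2)) = -(6324/37325 + 27271/6675) = -1*42404111/9965775 = -42404111/9965775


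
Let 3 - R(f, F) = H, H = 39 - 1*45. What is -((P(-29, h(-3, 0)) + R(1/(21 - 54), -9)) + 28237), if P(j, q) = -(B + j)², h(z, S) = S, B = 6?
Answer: -27717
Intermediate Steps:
H = -6 (H = 39 - 45 = -6)
R(f, F) = 9 (R(f, F) = 3 - 1*(-6) = 3 + 6 = 9)
P(j, q) = -(6 + j)²
-((P(-29, h(-3, 0)) + R(1/(21 - 54), -9)) + 28237) = -((-(6 - 29)² + 9) + 28237) = -((-1*(-23)² + 9) + 28237) = -((-1*529 + 9) + 28237) = -((-529 + 9) + 28237) = -(-520 + 28237) = -1*27717 = -27717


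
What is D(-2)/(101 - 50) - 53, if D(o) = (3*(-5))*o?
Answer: -891/17 ≈ -52.412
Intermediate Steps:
D(o) = -15*o
D(-2)/(101 - 50) - 53 = (-15*(-2))/(101 - 50) - 53 = 30/51 - 53 = (1/51)*30 - 53 = 10/17 - 53 = -891/17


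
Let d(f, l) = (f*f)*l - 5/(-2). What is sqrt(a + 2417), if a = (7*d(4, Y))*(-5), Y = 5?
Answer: I*sqrt(1882)/2 ≈ 21.691*I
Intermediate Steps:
d(f, l) = 5/2 + l*f**2 (d(f, l) = f**2*l - 5*(-1/2) = l*f**2 + 5/2 = 5/2 + l*f**2)
a = -5775/2 (a = (7*(5/2 + 5*4**2))*(-5) = (7*(5/2 + 5*16))*(-5) = (7*(5/2 + 80))*(-5) = (7*(165/2))*(-5) = (1155/2)*(-5) = -5775/2 ≈ -2887.5)
sqrt(a + 2417) = sqrt(-5775/2 + 2417) = sqrt(-941/2) = I*sqrt(1882)/2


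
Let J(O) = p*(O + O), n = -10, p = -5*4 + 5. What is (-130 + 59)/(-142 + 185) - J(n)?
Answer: -12971/43 ≈ -301.65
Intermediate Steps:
p = -15 (p = -20 + 5 = -15)
J(O) = -30*O (J(O) = -15*(O + O) = -30*O)
(-130 + 59)/(-142 + 185) - J(n) = (-130 + 59)/(-142 + 185) - (-30)*(-10) = -71/43 - 1*300 = -71*1/43 - 300 = -71/43 - 300 = -12971/43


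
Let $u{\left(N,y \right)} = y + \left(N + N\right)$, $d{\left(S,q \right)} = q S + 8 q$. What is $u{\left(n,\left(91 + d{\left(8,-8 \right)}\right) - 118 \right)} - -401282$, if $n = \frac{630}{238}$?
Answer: $\frac{6819249}{17} \approx 4.0113 \cdot 10^{5}$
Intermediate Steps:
$d{\left(S,q \right)} = 8 q + S q$ ($d{\left(S,q \right)} = S q + 8 q = 8 q + S q$)
$n = \frac{45}{17}$ ($n = 630 \cdot \frac{1}{238} = \frac{45}{17} \approx 2.6471$)
$u{\left(N,y \right)} = y + 2 N$
$u{\left(n,\left(91 + d{\left(8,-8 \right)}\right) - 118 \right)} - -401282 = \left(\left(\left(91 - 8 \left(8 + 8\right)\right) - 118\right) + 2 \cdot \frac{45}{17}\right) - -401282 = \left(\left(\left(91 - 128\right) - 118\right) + \frac{90}{17}\right) + 401282 = \left(\left(-37 - 118\right) + \frac{90}{17}\right) + 401282 = \left(-155 + \frac{90}{17}\right) + 401282 = - \frac{2545}{17} + 401282 = \frac{6819249}{17}$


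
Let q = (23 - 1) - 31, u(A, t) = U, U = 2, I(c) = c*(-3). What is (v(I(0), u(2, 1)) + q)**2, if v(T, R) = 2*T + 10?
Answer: 1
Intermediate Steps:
I(c) = -3*c
u(A, t) = 2
v(T, R) = 10 + 2*T
q = -9 (q = 22 - 31 = -9)
(v(I(0), u(2, 1)) + q)**2 = ((10 + 2*(-3*0)) - 9)**2 = ((10 + 2*0) - 9)**2 = ((10 + 0) - 9)**2 = (10 - 9)**2 = 1**2 = 1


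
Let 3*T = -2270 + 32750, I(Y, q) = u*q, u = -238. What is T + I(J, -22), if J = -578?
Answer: 15396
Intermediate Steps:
I(Y, q) = -238*q
T = 10160 (T = (-2270 + 32750)/3 = (⅓)*30480 = 10160)
T + I(J, -22) = 10160 - 238*(-22) = 10160 + 5236 = 15396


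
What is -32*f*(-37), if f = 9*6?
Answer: 63936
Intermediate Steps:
f = 54
-32*f*(-37) = -32*54*(-37) = -1728*(-37) = 63936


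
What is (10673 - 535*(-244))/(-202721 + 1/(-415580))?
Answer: -58685298540/84246793181 ≈ -0.69659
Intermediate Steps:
(10673 - 535*(-244))/(-202721 + 1/(-415580)) = (10673 + 130540)/(-202721 - 1/415580) = 141213/(-84246793181/415580) = 141213*(-415580/84246793181) = -58685298540/84246793181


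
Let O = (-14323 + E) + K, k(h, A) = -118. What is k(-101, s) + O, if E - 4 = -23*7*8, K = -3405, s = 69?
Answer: -19130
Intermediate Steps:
E = -1284 (E = 4 - 23*7*8 = 4 - 161*8 = 4 - 1288 = -1284)
O = -19012 (O = (-14323 - 1284) - 3405 = -15607 - 3405 = -19012)
k(-101, s) + O = -118 - 19012 = -19130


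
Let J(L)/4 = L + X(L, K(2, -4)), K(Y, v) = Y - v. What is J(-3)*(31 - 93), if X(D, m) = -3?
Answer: 1488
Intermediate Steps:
J(L) = -12 + 4*L (J(L) = 4*(L - 3) = 4*(-3 + L) = -12 + 4*L)
J(-3)*(31 - 93) = (-12 + 4*(-3))*(31 - 93) = (-12 - 12)*(-62) = -24*(-62) = 1488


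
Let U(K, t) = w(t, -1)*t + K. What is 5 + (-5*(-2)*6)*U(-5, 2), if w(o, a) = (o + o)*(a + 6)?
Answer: 2105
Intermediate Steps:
w(o, a) = 2*o*(6 + a) (w(o, a) = (2*o)*(6 + a) = 2*o*(6 + a))
U(K, t) = K + 10*t**2 (U(K, t) = (2*t*(6 - 1))*t + K = (2*t*5)*t + K = (10*t)*t + K = 10*t**2 + K = K + 10*t**2)
5 + (-5*(-2)*6)*U(-5, 2) = 5 + (-5*(-2)*6)*(-5 + 10*2**2) = 5 + (10*6)*(-5 + 10*4) = 5 + 60*(-5 + 40) = 5 + 60*35 = 5 + 2100 = 2105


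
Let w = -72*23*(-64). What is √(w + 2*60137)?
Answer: √226258 ≈ 475.67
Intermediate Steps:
w = 105984 (w = -1656*(-64) = 105984)
√(w + 2*60137) = √(105984 + 2*60137) = √(105984 + 120274) = √226258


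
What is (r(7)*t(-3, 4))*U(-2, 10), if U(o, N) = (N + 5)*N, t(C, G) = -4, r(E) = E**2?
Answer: -29400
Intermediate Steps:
U(o, N) = N*(5 + N) (U(o, N) = (5 + N)*N = N*(5 + N))
(r(7)*t(-3, 4))*U(-2, 10) = (7**2*(-4))*(10*(5 + 10)) = (49*(-4))*(10*15) = -196*150 = -29400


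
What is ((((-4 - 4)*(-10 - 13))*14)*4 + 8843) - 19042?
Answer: 105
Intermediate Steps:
((((-4 - 4)*(-10 - 13))*14)*4 + 8843) - 19042 = ((-8*(-23)*14)*4 + 8843) - 19042 = ((184*14)*4 + 8843) - 19042 = (2576*4 + 8843) - 19042 = (10304 + 8843) - 19042 = 19147 - 19042 = 105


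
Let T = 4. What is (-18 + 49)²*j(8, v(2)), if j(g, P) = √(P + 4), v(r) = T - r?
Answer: 961*√6 ≈ 2354.0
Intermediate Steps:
v(r) = 4 - r
j(g, P) = √(4 + P)
(-18 + 49)²*j(8, v(2)) = (-18 + 49)²*√(4 + (4 - 1*2)) = 31²*√(4 + (4 - 2)) = 961*√(4 + 2) = 961*√6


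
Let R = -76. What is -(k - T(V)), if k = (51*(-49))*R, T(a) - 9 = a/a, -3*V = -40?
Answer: -189914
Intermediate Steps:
V = 40/3 (V = -⅓*(-40) = 40/3 ≈ 13.333)
T(a) = 10 (T(a) = 9 + a/a = 9 + 1 = 10)
k = 189924 (k = (51*(-49))*(-76) = -2499*(-76) = 189924)
-(k - T(V)) = -(189924 - 1*10) = -(189924 - 10) = -1*189914 = -189914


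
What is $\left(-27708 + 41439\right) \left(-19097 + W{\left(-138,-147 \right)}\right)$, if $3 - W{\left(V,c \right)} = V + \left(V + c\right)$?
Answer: $-256371501$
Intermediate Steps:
$W{\left(V,c \right)} = 3 - c - 2 V$ ($W{\left(V,c \right)} = 3 - \left(V + \left(V + c\right)\right) = 3 - \left(c + 2 V\right) = 3 - c - 2 V$)
$\left(-27708 + 41439\right) \left(-19097 + W{\left(-138,-147 \right)}\right) = \left(-27708 + 41439\right) \left(-19097 - -426\right) = 13731 \left(-19097 + \left(3 + 147 + 276\right)\right) = 13731 \left(-19097 + 426\right) = 13731 \left(-18671\right) = -256371501$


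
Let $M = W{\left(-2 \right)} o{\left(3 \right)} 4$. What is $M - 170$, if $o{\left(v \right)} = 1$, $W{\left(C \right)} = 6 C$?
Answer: $-218$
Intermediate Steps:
$M = -48$ ($M = 6 \left(-2\right) 1 \cdot 4 = \left(-12\right) 1 \cdot 4 = \left(-12\right) 4 = -48$)
$M - 170 = -48 - 170 = -218$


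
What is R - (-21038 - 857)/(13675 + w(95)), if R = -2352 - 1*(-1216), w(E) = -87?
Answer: -15414073/13588 ≈ -1134.4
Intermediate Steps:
R = -1136 (R = -2352 + 1216 = -1136)
R - (-21038 - 857)/(13675 + w(95)) = -1136 - (-21038 - 857)/(13675 - 87) = -1136 - (-21895)/13588 = -1136 - 1*(-21895/13588) = -1136 + 21895/13588 = -15414073/13588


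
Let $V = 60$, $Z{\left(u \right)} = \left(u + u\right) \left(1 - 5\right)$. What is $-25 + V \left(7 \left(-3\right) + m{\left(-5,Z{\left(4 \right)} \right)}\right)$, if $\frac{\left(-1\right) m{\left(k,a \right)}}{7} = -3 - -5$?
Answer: $-2125$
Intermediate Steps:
$Z{\left(u \right)} = - 8 u$ ($Z{\left(u \right)} = 2 u \left(-4\right) = - 8 u$)
$m{\left(k,a \right)} = -14$ ($m{\left(k,a \right)} = - 7 \left(-3 - -5\right) = - 7 \left(-3 + 5\right) = \left(-7\right) 2 = -14$)
$-25 + V \left(7 \left(-3\right) + m{\left(-5,Z{\left(4 \right)} \right)}\right) = -25 + 60 \left(7 \left(-3\right) - 14\right) = -25 + 60 \left(-21 - 14\right) = -25 + 60 \left(-35\right) = -25 - 2100 = -2125$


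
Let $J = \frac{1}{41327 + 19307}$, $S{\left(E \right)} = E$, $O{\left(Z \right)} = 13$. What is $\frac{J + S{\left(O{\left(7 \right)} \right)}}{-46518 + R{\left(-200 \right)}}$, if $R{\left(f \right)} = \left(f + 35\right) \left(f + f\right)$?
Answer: $\frac{788243}{1181271588} \approx 0.00066728$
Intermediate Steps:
$J = \frac{1}{60634} \approx 1.6492 \cdot 10^{-5}$
$R{\left(f \right)} = 2 f \left(35 + f\right)$ ($R{\left(f \right)} = \left(35 + f\right) 2 f = 2 f \left(35 + f\right)$)
$\frac{J + S{\left(O{\left(7 \right)} \right)}}{-46518 + R{\left(-200 \right)}} = \frac{\frac{1}{60634} + 13}{-46518 + 2 \left(-200\right) \left(35 - 200\right)} = \frac{788243}{60634 \left(-46518 + 2 \left(-200\right) \left(-165\right)\right)} = \frac{788243}{60634 \left(-46518 + 66000\right)} = \frac{788243}{60634 \cdot 19482} = \frac{788243}{60634} \cdot \frac{1}{19482} = \frac{788243}{1181271588}$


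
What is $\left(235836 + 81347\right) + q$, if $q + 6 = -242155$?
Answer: $75022$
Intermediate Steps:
$q = -242161$ ($q = -6 - 242155 = -242161$)
$\left(235836 + 81347\right) + q = \left(235836 + 81347\right) - 242161 = 317183 - 242161 = 75022$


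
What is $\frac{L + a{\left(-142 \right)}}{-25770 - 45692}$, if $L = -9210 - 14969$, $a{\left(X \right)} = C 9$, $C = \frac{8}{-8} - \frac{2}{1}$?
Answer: $\frac{12103}{35731} \approx 0.33873$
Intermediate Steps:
$C = -3$ ($C = 8 \left(- \frac{1}{8}\right) - 2 = -1 - 2 = -3$)
$a{\left(X \right)} = -27$ ($a{\left(X \right)} = \left(-3\right) 9 = -27$)
$L = -24179$
$\frac{L + a{\left(-142 \right)}}{-25770 - 45692} = \frac{-24179 - 27}{-25770 - 45692} = - \frac{24206}{-71462} = \left(-24206\right) \left(- \frac{1}{71462}\right) = \frac{12103}{35731}$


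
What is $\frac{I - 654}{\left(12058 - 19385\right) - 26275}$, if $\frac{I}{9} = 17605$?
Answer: $- \frac{157791}{33602} \approx -4.6959$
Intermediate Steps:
$I = 158445$ ($I = 9 \cdot 17605 = 158445$)
$\frac{I - 654}{\left(12058 - 19385\right) - 26275} = \frac{158445 - 654}{\left(12058 - 19385\right) - 26275} = \frac{157791}{\left(12058 - 19385\right) - 26275} = \frac{157791}{-7327 - 26275} = \frac{157791}{-33602} = 157791 \left(- \frac{1}{33602}\right) = - \frac{157791}{33602}$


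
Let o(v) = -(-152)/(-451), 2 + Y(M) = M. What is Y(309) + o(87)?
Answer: 138305/451 ≈ 306.66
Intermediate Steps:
Y(M) = -2 + M
o(v) = -152/451 (o(v) = -(-152)*(-1)/451 = -1*152/451 = -152/451)
Y(309) + o(87) = (-2 + 309) - 152/451 = 307 - 152/451 = 138305/451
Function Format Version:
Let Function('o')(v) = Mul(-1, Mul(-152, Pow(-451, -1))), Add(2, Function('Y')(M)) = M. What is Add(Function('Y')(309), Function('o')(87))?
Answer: Rational(138305, 451) ≈ 306.66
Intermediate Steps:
Function('Y')(M) = Add(-2, M)
Function('o')(v) = Rational(-152, 451) (Function('o')(v) = Mul(-1, Mul(-152, Rational(-1, 451))) = Mul(-1, Rational(152, 451)) = Rational(-152, 451))
Add(Function('Y')(309), Function('o')(87)) = Add(Add(-2, 309), Rational(-152, 451)) = Add(307, Rational(-152, 451)) = Rational(138305, 451)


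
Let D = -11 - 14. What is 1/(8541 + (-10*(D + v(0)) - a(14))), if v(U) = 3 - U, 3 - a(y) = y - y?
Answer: 1/8758 ≈ 0.00011418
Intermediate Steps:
a(y) = 3 (a(y) = 3 - (y - y) = 3 - 1*0 = 3 + 0 = 3)
D = -25
1/(8541 + (-10*(D + v(0)) - a(14))) = 1/(8541 + (-10*(-25 + (3 - 1*0)) - 1*3)) = 1/(8541 + (-10*(-25 + (3 + 0)) - 3)) = 1/(8541 + (-10*(-25 + 3) - 3)) = 1/(8541 + (-10*(-22) - 3)) = 1/(8541 + (220 - 3)) = 1/(8541 + 217) = 1/8758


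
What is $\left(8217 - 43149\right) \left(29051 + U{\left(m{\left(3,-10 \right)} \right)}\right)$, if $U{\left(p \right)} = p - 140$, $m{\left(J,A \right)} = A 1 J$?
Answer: $-1008871092$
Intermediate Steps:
$m{\left(J,A \right)} = A J$
$U{\left(p \right)} = -140 + p$
$\left(8217 - 43149\right) \left(29051 + U{\left(m{\left(3,-10 \right)} \right)}\right) = \left(8217 - 43149\right) \left(29051 - 170\right) = - 34932 \left(29051 - 170\right) = \left(-34932\right) 28881 = -1008871092$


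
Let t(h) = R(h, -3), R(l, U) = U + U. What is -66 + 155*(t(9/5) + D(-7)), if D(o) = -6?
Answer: -1926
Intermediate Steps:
R(l, U) = 2*U
t(h) = -6 (t(h) = 2*(-3) = -6)
-66 + 155*(t(9/5) + D(-7)) = -66 + 155*(-6 - 6) = -66 + 155*(-12) = -66 - 1860 = -1926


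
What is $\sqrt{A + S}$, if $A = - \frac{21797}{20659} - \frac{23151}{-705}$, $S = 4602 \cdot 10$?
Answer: $\frac{2 \sqrt{271356841816405355}}{4854865} \approx 214.6$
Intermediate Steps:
$S = 46020$
$A = \frac{154303208}{4854865}$ ($A = \left(-21797\right) \frac{1}{20659} - - \frac{7717}{235} = - \frac{21797}{20659} + \frac{7717}{235} = \frac{154303208}{4854865} \approx 31.783$)
$\sqrt{A + S} = \sqrt{\frac{154303208}{4854865} + 46020} = \sqrt{\frac{223575190508}{4854865}} = \frac{2 \sqrt{271356841816405355}}{4854865}$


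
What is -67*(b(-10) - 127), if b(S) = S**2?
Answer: 1809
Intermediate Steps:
-67*(b(-10) - 127) = -67*((-10)**2 - 127) = -67*(100 - 127) = -67*(-27) = 1809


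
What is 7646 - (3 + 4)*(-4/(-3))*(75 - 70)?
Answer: 22798/3 ≈ 7599.3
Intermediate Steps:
7646 - (3 + 4)*(-4/(-3))*(75 - 70) = 7646 - 7*(-4*(-⅓))*5 = 7646 - 7*(4/3)*5 = 7646 - 28*5/3 = 7646 - 1*140/3 = 7646 - 140/3 = 22798/3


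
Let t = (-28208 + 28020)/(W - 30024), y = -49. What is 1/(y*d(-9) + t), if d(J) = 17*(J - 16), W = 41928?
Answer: 2976/61975153 ≈ 4.8019e-5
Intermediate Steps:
d(J) = -272 + 17*J (d(J) = 17*(-16 + J) = -272 + 17*J)
t = -47/2976 (t = (-28208 + 28020)/(41928 - 30024) = -188/11904 = -188*1/11904 = -47/2976 ≈ -0.015793)
1/(y*d(-9) + t) = 1/(-49*(-272 + 17*(-9)) - 47/2976) = 1/(-49*(-272 - 153) - 47/2976) = 1/(-49*(-425) - 47/2976) = 1/(20825 - 47/2976) = 1/(61975153/2976) = 2976/61975153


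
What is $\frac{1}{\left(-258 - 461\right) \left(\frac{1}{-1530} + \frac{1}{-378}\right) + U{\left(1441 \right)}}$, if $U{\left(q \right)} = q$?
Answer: $\frac{16065}{23187772} \approx 0.00069282$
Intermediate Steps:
$\frac{1}{\left(-258 - 461\right) \left(\frac{1}{-1530} + \frac{1}{-378}\right) + U{\left(1441 \right)}} = \frac{1}{\left(-258 - 461\right) \left(\frac{1}{-1530} + \frac{1}{-378}\right) + 1441} = \frac{1}{\left(-258 - 461\right) \left(- \frac{1}{1530} - \frac{1}{378}\right) + 1441} = \frac{1}{\left(-719\right) \left(- \frac{53}{16065}\right) + 1441} = \frac{1}{\frac{38107}{16065} + 1441} = \frac{1}{\frac{23187772}{16065}} = \frac{16065}{23187772}$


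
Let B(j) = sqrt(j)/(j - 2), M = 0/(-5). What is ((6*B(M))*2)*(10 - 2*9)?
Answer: 0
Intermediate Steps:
M = 0 (M = 0*(-1/5) = 0)
B(j) = sqrt(j)/(-2 + j)
((6*B(M))*2)*(10 - 2*9) = ((6*(sqrt(0)/(-2 + 0)))*2)*(10 - 2*9) = ((6*(0/(-2)))*2)*(10 - 18) = ((6*(0*(-1/2)))*2)*(-8) = ((6*0)*2)*(-8) = (0*2)*(-8) = 0*(-8) = 0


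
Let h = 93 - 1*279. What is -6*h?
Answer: 1116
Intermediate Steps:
h = -186 (h = 93 - 279 = -186)
-6*h = -6*(-186) = 1116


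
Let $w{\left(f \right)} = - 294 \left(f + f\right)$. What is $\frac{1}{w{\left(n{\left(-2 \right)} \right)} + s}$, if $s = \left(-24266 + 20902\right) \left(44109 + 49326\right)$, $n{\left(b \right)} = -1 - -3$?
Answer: $- \frac{1}{314316516} \approx -3.1815 \cdot 10^{-9}$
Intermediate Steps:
$n{\left(b \right)} = 2$ ($n{\left(b \right)} = -1 + 3 = 2$)
$w{\left(f \right)} = - 588 f$ ($w{\left(f \right)} = - 294 \cdot 2 f = - 588 f$)
$s = -314315340$ ($s = \left(-3364\right) 93435 = -314315340$)
$\frac{1}{w{\left(n{\left(-2 \right)} \right)} + s} = \frac{1}{\left(-588\right) 2 - 314315340} = \frac{1}{-1176 - 314315340} = \frac{1}{-314316516} = - \frac{1}{314316516}$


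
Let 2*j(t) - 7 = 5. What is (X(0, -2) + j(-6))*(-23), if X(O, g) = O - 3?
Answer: -69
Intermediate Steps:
j(t) = 6 (j(t) = 7/2 + (1/2)*5 = 7/2 + 5/2 = 6)
X(O, g) = -3 + O
(X(0, -2) + j(-6))*(-23) = ((-3 + 0) + 6)*(-23) = (-3 + 6)*(-23) = 3*(-23) = -69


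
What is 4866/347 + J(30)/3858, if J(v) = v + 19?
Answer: 18790031/1338726 ≈ 14.036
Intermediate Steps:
J(v) = 19 + v
4866/347 + J(30)/3858 = 4866/347 + (19 + 30)/3858 = 4866*(1/347) + 49*(1/3858) = 4866/347 + 49/3858 = 18790031/1338726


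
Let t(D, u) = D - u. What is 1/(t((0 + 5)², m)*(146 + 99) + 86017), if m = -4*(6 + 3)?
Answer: 1/100962 ≈ 9.9047e-6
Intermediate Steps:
m = -36 (m = -4*9 = -36)
1/(t((0 + 5)², m)*(146 + 99) + 86017) = 1/(((0 + 5)² - 1*(-36))*(146 + 99) + 86017) = 1/((5² + 36)*245 + 86017) = 1/((25 + 36)*245 + 86017) = 1/(61*245 + 86017) = 1/(14945 + 86017) = 1/100962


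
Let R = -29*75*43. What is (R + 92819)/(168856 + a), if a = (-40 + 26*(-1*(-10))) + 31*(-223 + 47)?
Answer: -353/81810 ≈ -0.0043149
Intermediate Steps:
R = -93525 (R = -2175*43 = -93525)
a = -5236 (a = (-40 + 26*10) + 31*(-176) = (-40 + 260) - 5456 = 220 - 5456 = -5236)
(R + 92819)/(168856 + a) = (-93525 + 92819)/(168856 - 5236) = -706/163620 = -706*1/163620 = -353/81810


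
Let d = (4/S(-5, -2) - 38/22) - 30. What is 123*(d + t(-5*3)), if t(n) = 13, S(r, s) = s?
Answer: -28044/11 ≈ -2549.5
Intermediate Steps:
d = -371/11 (d = (4/(-2) - 38/22) - 30 = (4*(-½) - 38*1/22) - 30 = (-2 - 19/11) - 30 = -41/11 - 30 = -371/11 ≈ -33.727)
123*(d + t(-5*3)) = 123*(-371/11 + 13) = 123*(-228/11) = -28044/11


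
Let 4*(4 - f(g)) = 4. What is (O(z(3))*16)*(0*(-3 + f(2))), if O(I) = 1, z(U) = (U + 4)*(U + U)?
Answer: 0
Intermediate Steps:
f(g) = 3 (f(g) = 4 - 1/4*4 = 4 - 1 = 3)
z(U) = 2*U*(4 + U) (z(U) = (4 + U)*(2*U) = 2*U*(4 + U))
(O(z(3))*16)*(0*(-3 + f(2))) = (1*16)*(0*(-3 + 3)) = 16*(0*0) = 16*0 = 0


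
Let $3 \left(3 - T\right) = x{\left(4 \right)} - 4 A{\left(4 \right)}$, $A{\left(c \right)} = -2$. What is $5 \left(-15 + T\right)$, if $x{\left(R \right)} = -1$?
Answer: $- \frac{215}{3} \approx -71.667$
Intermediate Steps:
$T = \frac{2}{3}$ ($T = 3 - \frac{-1 - -8}{3} = 3 - \frac{-1 + 8}{3} = 3 - \frac{7}{3} = \frac{2}{3} \approx 0.66667$)
$5 \left(-15 + T\right) = 5 \left(-15 + \frac{2}{3}\right) = 5 \left(- \frac{43}{3}\right) = - \frac{215}{3}$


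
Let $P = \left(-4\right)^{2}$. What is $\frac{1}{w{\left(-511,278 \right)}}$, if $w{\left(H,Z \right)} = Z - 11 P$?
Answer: $\frac{1}{102} \approx 0.0098039$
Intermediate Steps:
$P = 16$
$w{\left(H,Z \right)} = -176 + Z$ ($w{\left(H,Z \right)} = Z - 176 = -176 + Z$)
$\frac{1}{w{\left(-511,278 \right)}} = \frac{1}{-176 + 278} = \frac{1}{102}$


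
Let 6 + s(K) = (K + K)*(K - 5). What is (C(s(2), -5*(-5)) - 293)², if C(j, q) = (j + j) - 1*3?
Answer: 110224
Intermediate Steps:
s(K) = -6 + 2*K*(-5 + K) (s(K) = -6 + (K + K)*(K - 5) = -6 + (2*K)*(-5 + K) = -6 + 2*K*(-5 + K))
C(j, q) = -3 + 2*j (C(j, q) = 2*j - 3 = -3 + 2*j)
(C(s(2), -5*(-5)) - 293)² = ((-3 + 2*(-6 - 10*2 + 2*2²)) - 293)² = ((-3 + 2*(-6 - 20 + 2*4)) - 293)² = ((-3 + 2*(-6 - 20 + 8)) - 293)² = ((-3 + 2*(-18)) - 293)² = ((-3 - 36) - 293)² = (-39 - 293)² = (-332)² = 110224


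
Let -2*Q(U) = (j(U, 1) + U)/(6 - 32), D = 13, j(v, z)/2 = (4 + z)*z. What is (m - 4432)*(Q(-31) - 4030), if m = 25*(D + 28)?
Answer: 714042467/52 ≈ 1.3732e+7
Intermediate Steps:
j(v, z) = 2*z*(4 + z) (j(v, z) = 2*((4 + z)*z) = 2*(z*(4 + z)) = 2*z*(4 + z))
m = 1025 (m = 25*(13 + 28) = 25*41 = 1025)
Q(U) = 5/26 + U/52 (Q(U) = -(2*1*(4 + 1) + U)/(2*(6 - 32)) = -(2*1*5 + U)/(2*(-26)) = -(10 + U)*(-1)/(2*26) = -(-5/13 - U/26)/2 = 5/26 + U/52)
(m - 4432)*(Q(-31) - 4030) = (1025 - 4432)*((5/26 + (1/52)*(-31)) - 4030) = -3407*((5/26 - 31/52) - 4030) = -3407*(-21/52 - 4030) = -3407*(-209581/52) = 714042467/52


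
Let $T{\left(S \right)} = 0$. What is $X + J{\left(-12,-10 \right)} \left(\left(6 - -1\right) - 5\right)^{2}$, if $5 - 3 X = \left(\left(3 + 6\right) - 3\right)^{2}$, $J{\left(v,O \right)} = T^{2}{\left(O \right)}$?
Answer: $- \frac{31}{3} \approx -10.333$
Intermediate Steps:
$J{\left(v,O \right)} = 0$ ($J{\left(v,O \right)} = 0^{2} = 0$)
$X = - \frac{31}{3}$ ($X = \frac{5}{3} - \frac{\left(\left(3 + 6\right) - 3\right)^{2}}{3} = \frac{5}{3} - \frac{\left(9 - 3\right)^{2}}{3} = \frac{5}{3} - \frac{6^{2}}{3} = \frac{5}{3} - 12 = - \frac{31}{3} \approx -10.333$)
$X + J{\left(-12,-10 \right)} \left(\left(6 - -1\right) - 5\right)^{2} = - \frac{31}{3} + 0 \left(\left(6 - -1\right) - 5\right)^{2} = - \frac{31}{3} + 0 \left(\left(6 + 1\right) - 5\right)^{2} = - \frac{31}{3} + 0 \left(7 - 5\right)^{2} = - \frac{31}{3} + 0 \cdot 2^{2} = - \frac{31}{3} + 0 \cdot 4 = - \frac{31}{3} + 0 = - \frac{31}{3}$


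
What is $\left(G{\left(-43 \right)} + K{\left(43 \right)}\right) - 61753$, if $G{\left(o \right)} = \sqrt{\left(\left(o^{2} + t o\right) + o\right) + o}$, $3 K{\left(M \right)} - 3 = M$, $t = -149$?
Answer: $- \frac{185213}{3} + \sqrt{8170} \approx -61647.0$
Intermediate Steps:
$K{\left(M \right)} = 1 + \frac{M}{3}$
$G{\left(o \right)} = \sqrt{o^{2} - 147 o}$ ($G{\left(o \right)} = \sqrt{\left(\left(o^{2} - 149 o\right) + o\right) + o} = \sqrt{\left(o^{2} - 148 o\right) + o} = \sqrt{o^{2} - 147 o}$)
$\left(G{\left(-43 \right)} + K{\left(43 \right)}\right) - 61753 = \left(\sqrt{- 43 \left(-147 - 43\right)} + \left(1 + \frac{1}{3} \cdot 43\right)\right) - 61753 = \left(\sqrt{\left(-43\right) \left(-190\right)} + \left(1 + \frac{43}{3}\right)\right) - 61753 = \left(\sqrt{8170} + \frac{46}{3}\right) - 61753 = \left(\frac{46}{3} + \sqrt{8170}\right) - 61753 = - \frac{185213}{3} + \sqrt{8170}$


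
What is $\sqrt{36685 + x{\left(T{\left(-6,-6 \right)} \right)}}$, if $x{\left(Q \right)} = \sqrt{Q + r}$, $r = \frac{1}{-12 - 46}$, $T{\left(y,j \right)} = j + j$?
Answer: $\frac{\sqrt{123408340 + 58 i \sqrt{40426}}}{58} \approx 191.53 + 0.0090496 i$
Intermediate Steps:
$T{\left(y,j \right)} = 2 j$
$r = - \frac{1}{58}$ ($r = \frac{1}{-58} = - \frac{1}{58} \approx -0.017241$)
$x{\left(Q \right)} = \sqrt{- \frac{1}{58} + Q}$ ($x{\left(Q \right)} = \sqrt{Q - \frac{1}{58}} = \sqrt{- \frac{1}{58} + Q}$)
$\sqrt{36685 + x{\left(T{\left(-6,-6 \right)} \right)}} = \sqrt{36685 + \frac{\sqrt{-58 + 3364 \cdot 2 \left(-6\right)}}{58}} = \sqrt{36685 + \frac{\sqrt{-58 + 3364 \left(-12\right)}}{58}} = \sqrt{36685 + \frac{\sqrt{-58 - 40368}}{58}} = \sqrt{36685 + \frac{\sqrt{-40426}}{58}} = \sqrt{36685 + \frac{i \sqrt{40426}}{58}}$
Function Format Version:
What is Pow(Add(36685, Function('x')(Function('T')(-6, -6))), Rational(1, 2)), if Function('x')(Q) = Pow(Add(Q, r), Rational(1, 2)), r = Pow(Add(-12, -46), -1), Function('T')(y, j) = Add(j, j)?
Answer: Mul(Rational(1, 58), Pow(Add(123408340, Mul(58, I, Pow(40426, Rational(1, 2)))), Rational(1, 2))) ≈ Add(191.53, Mul(0.0090496, I))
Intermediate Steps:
Function('T')(y, j) = Mul(2, j)
r = Rational(-1, 58) (r = Pow(-58, -1) = Rational(-1, 58) ≈ -0.017241)
Function('x')(Q) = Pow(Add(Rational(-1, 58), Q), Rational(1, 2)) (Function('x')(Q) = Pow(Add(Q, Rational(-1, 58)), Rational(1, 2)) = Pow(Add(Rational(-1, 58), Q), Rational(1, 2)))
Pow(Add(36685, Function('x')(Function('T')(-6, -6))), Rational(1, 2)) = Pow(Add(36685, Mul(Rational(1, 58), Pow(Add(-58, Mul(3364, Mul(2, -6))), Rational(1, 2)))), Rational(1, 2)) = Pow(Add(36685, Mul(Rational(1, 58), Pow(Add(-58, Mul(3364, -12)), Rational(1, 2)))), Rational(1, 2)) = Pow(Add(36685, Mul(Rational(1, 58), Pow(Add(-58, -40368), Rational(1, 2)))), Rational(1, 2)) = Pow(Add(36685, Mul(Rational(1, 58), Pow(-40426, Rational(1, 2)))), Rational(1, 2)) = Pow(Add(36685, Mul(Rational(1, 58), Mul(I, Pow(40426, Rational(1, 2))))), Rational(1, 2)) = Pow(Add(36685, Mul(Rational(1, 58), I, Pow(40426, Rational(1, 2)))), Rational(1, 2))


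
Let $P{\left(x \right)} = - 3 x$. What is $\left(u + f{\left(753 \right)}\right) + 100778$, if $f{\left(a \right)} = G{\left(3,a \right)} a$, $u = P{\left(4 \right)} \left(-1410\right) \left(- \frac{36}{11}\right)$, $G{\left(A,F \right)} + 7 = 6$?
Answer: $\frac{491155}{11} \approx 44650.0$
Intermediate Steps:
$G{\left(A,F \right)} = -1$ ($G{\left(A,F \right)} = -7 + 6 = -1$)
$u = - \frac{609120}{11}$ ($u = \left(-3\right) 4 \left(-1410\right) \left(- \frac{36}{11}\right) = \left(-12\right) \left(-1410\right) \left(\left(-36\right) \frac{1}{11}\right) = 16920 \left(- \frac{36}{11}\right) = - \frac{609120}{11} \approx -55375.0$)
$f{\left(a \right)} = - a$
$\left(u + f{\left(753 \right)}\right) + 100778 = \left(- \frac{609120}{11} - 753\right) + 100778 = - \frac{617403}{11} + 100778 = \frac{491155}{11}$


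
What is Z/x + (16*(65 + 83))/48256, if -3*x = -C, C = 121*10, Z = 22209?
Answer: 1142762/20735 ≈ 55.113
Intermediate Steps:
C = 1210
x = 1210/3 (x = -(-1)*1210/3 = -⅓*(-1210) = 1210/3 ≈ 403.33)
Z/x + (16*(65 + 83))/48256 = 22209/(1210/3) + (16*(65 + 83))/48256 = 22209*(3/1210) + (16*148)*(1/48256) = 6057/110 + 2368*(1/48256) = 6057/110 + 37/754 = 1142762/20735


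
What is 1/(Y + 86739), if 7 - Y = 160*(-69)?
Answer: 1/97786 ≈ 1.0226e-5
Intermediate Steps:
Y = 11047 (Y = 7 - 160*(-69) = 7 - 1*(-11040) = 7 + 11040 = 11047)
1/(Y + 86739) = 1/(11047 + 86739) = 1/97786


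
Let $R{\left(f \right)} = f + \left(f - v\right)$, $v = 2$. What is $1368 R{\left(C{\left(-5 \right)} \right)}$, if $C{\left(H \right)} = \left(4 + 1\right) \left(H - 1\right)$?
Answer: $-84816$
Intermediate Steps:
$C{\left(H \right)} = -5 + 5 H$ ($C{\left(H \right)} = 5 \left(-1 + H\right) = -5 + 5 H$)
$R{\left(f \right)} = -2 + 2 f$ ($R{\left(f \right)} = f + \left(f - 2\right) = f + \left(-2 + f\right) = -2 + 2 f$)
$1368 R{\left(C{\left(-5 \right)} \right)} = 1368 \left(-2 + 2 \left(-5 + 5 \left(-5\right)\right)\right) = 1368 \left(-2 + 2 \left(-5 - 25\right)\right) = 1368 \left(-2 + 2 \left(-30\right)\right) = 1368 \left(-2 - 60\right) = 1368 \left(-62\right) = -84816$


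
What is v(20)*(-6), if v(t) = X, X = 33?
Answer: -198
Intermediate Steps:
v(t) = 33
v(20)*(-6) = 33*(-6) = -198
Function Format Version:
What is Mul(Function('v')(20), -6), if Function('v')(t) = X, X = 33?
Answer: -198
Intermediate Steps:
Function('v')(t) = 33
Mul(Function('v')(20), -6) = Mul(33, -6) = -198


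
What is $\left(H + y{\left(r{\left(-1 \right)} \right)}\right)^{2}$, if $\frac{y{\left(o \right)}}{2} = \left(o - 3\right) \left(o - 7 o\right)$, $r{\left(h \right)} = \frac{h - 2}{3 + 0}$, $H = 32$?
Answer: $256$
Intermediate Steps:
$r{\left(h \right)} = - \frac{2}{3} + \frac{h}{3}$ ($r{\left(h \right)} = \frac{-2 + h}{3} = \left(-2 + h\right) \frac{1}{3} = - \frac{2}{3} + \frac{h}{3}$)
$y{\left(o \right)} = - 12 o \left(-3 + o\right)$ ($y{\left(o \right)} = 2 \left(o - 3\right) \left(o - 7 o\right) = 2 \left(-3 + o\right) \left(- 6 o\right) = 2 \left(- 6 o \left(-3 + o\right)\right) = - 12 o \left(-3 + o\right)$)
$\left(H + y{\left(r{\left(-1 \right)} \right)}\right)^{2} = \left(32 + 12 \left(- \frac{2}{3} + \frac{1}{3} \left(-1\right)\right) \left(3 - \left(- \frac{2}{3} + \frac{1}{3} \left(-1\right)\right)\right)\right)^{2} = \left(32 + 12 \left(- \frac{2}{3} - \frac{1}{3}\right) \left(3 - \left(- \frac{2}{3} - \frac{1}{3}\right)\right)\right)^{2} = \left(32 + 12 \left(-1\right) \left(3 - -1\right)\right)^{2} = \left(32 + 12 \left(-1\right) \left(3 + 1\right)\right)^{2} = \left(32 + 12 \left(-1\right) 4\right)^{2} = \left(32 - 48\right)^{2} = \left(-16\right)^{2} = 256$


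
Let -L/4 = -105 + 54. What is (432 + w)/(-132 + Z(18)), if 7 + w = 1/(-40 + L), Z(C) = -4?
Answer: -69701/22304 ≈ -3.1250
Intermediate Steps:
L = 204 (L = -4*(-105 + 54) = -4*(-51) = 204)
w = -1147/164 (w = -7 + 1/(-40 + 204) = -7 + 1/164 = -1147/164 ≈ -6.9939)
(432 + w)/(-132 + Z(18)) = (432 - 1147/164)/(-132 - 4) = (69701/164)/(-136) = (69701/164)*(-1/136) = -69701/22304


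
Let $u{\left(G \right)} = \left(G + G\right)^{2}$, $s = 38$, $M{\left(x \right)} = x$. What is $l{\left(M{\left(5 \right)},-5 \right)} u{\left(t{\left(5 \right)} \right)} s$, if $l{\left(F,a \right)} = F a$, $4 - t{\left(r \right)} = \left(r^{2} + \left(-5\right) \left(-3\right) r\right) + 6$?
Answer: $-39535200$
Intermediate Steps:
$t{\left(r \right)} = -2 - r^{2} - 15 r$ ($t{\left(r \right)} = 4 - \left(\left(r^{2} + \left(-5\right) \left(-3\right) r\right) + 6\right) = 4 - \left(\left(r^{2} + 15 r\right) + 6\right) = 4 - \left(6 + r^{2} + 15 r\right) = -2 - r^{2} - 15 r$)
$u{\left(G \right)} = 4 G^{2}$ ($u{\left(G \right)} = \left(2 G\right)^{2} = 4 G^{2}$)
$l{\left(M{\left(5 \right)},-5 \right)} u{\left(t{\left(5 \right)} \right)} s = 5 \left(-5\right) 4 \left(-2 - 5^{2} - 75\right)^{2} \cdot 38 = - 25 \cdot 4 \left(-2 - 25 - 75\right)^{2} \cdot 38 = - 25 \cdot 4 \left(-102\right)^{2} \cdot 38 = - 25 \cdot 4 \cdot 10404 \cdot 38 = \left(-25\right) 41616 \cdot 38 = \left(-1040400\right) 38 = -39535200$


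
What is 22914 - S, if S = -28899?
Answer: 51813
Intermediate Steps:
22914 - S = 22914 - 1*(-28899) = 22914 + 28899 = 51813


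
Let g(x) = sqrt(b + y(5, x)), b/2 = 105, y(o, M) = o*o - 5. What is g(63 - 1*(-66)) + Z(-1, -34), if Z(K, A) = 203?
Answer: 203 + sqrt(230) ≈ 218.17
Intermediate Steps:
y(o, M) = -5 + o**2 (y(o, M) = o**2 - 5 = -5 + o**2)
b = 210 (b = 2*105 = 210)
g(x) = sqrt(230) (g(x) = sqrt(210 + (-5 + 5**2)) = sqrt(210 + (-5 + 25)) = sqrt(210 + 20) = sqrt(230))
g(63 - 1*(-66)) + Z(-1, -34) = sqrt(230) + 203 = 203 + sqrt(230)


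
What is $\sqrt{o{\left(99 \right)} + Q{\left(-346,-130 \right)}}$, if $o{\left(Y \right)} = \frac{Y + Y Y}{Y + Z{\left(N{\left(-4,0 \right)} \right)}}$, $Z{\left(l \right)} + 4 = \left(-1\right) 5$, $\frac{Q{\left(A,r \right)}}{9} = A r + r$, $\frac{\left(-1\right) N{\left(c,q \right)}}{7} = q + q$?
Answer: $28 \sqrt{515} \approx 635.42$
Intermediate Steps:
$N{\left(c,q \right)} = - 14 q$ ($N{\left(c,q \right)} = - 7 \left(q + q\right) = - 7 \cdot 2 q = - 14 q$)
$Q{\left(A,r \right)} = 9 r + 9 A r$ ($Q{\left(A,r \right)} = 9 \left(A r + r\right) = 9 \left(r + A r\right) = 9 r + 9 A r$)
$Z{\left(l \right)} = -9$ ($Z{\left(l \right)} = -4 - 5 = -9$)
$o{\left(Y \right)} = \frac{Y + Y^{2}}{-9 + Y}$ ($o{\left(Y \right)} = \frac{Y + Y Y}{Y - 9} = \frac{Y + Y^{2}}{-9 + Y}$)
$\sqrt{o{\left(99 \right)} + Q{\left(-346,-130 \right)}} = \sqrt{\frac{99 \left(1 + 99\right)}{-9 + 99} + 9 \left(-130\right) \left(1 - 346\right)} = \sqrt{99 \cdot \frac{1}{90} \cdot 100 + 9 \left(-130\right) \left(-345\right)} = \sqrt{99 \cdot \frac{1}{90} \cdot 100 + 403650} = \sqrt{110 + 403650} = \sqrt{403760} = 28 \sqrt{515}$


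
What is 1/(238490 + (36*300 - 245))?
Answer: 1/249045 ≈ 4.0153e-6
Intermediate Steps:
1/(238490 + (36*300 - 245)) = 1/(238490 + (10800 - 245)) = 1/(238490 + 10555) = 1/249045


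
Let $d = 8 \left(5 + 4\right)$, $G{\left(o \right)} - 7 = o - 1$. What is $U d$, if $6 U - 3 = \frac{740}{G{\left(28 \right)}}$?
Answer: $\frac{5052}{17} \approx 297.18$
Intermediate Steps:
$G{\left(o \right)} = 6 + o$ ($G{\left(o \right)} = 7 + \left(o - 1\right) = 7 + \left(-1 + o\right) = 6 + o$)
$U = \frac{421}{102}$ ($U = \frac{1}{2} + \frac{740 \frac{1}{6 + 28}}{6} = \frac{1}{2} + \frac{740 \cdot \frac{1}{34}}{6} = \frac{1}{2} + \frac{1}{6} \cdot \frac{370}{17} = \frac{1}{2} + \frac{185}{51} = \frac{421}{102} \approx 4.1274$)
$d = 72$ ($d = 8 \cdot 9 = 72$)
$U d = \frac{421}{102} \cdot 72 = \frac{5052}{17}$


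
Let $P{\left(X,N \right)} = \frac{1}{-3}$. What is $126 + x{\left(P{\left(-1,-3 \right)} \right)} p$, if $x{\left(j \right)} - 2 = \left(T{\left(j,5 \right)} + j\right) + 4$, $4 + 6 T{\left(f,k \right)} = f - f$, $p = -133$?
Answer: $-539$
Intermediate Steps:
$P{\left(X,N \right)} = - \frac{1}{3}$
$T{\left(f,k \right)} = - \frac{2}{3}$ ($T{\left(f,k \right)} = - \frac{2}{3} + \frac{f - f}{6} = - \frac{2}{3} + \frac{1}{6} \cdot 0 = - \frac{2}{3} + 0 = - \frac{2}{3}$)
$x{\left(j \right)} = \frac{16}{3} + j$ ($x{\left(j \right)} = 2 + \left(\left(- \frac{2}{3} + j\right) + 4\right) = 2 + \left(\frac{10}{3} + j\right) = \frac{16}{3} + j$)
$126 + x{\left(P{\left(-1,-3 \right)} \right)} p = 126 + \left(\frac{16}{3} - \frac{1}{3}\right) \left(-133\right) = 126 + 5 \left(-133\right) = 126 - 665 = -539$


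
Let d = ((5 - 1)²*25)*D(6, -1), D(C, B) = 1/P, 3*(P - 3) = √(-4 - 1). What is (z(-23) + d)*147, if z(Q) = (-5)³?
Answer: 3675/43 - 88200*I*√5/43 ≈ 85.465 - 4586.5*I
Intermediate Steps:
z(Q) = -125
P = 3 + I*√5/3 (P = 3 + √(-4 - 1)/3 = 3 + √(-5)/3 = 3 + (I*√5)/3 = 3 + I*√5/3 ≈ 3.0 + 0.74536*I)
D(C, B) = 1/(3 + I*√5/3)
d = 5400/43 - 600*I*√5/43 (d = ((5 - 1)²*25)*(27/86 - 3*I*√5/86) = (4²*25)*(27/86 - 3*I*√5/86) = (16*25)*(27/86 - 3*I*√5/86) = 400*(27/86 - 3*I*√5/86) = 5400/43 - 600*I*√5/43 ≈ 125.58 - 31.201*I)
(z(-23) + d)*147 = (-125 + (5400/43 - 600*I*√5/43))*147 = (25/43 - 600*I*√5/43)*147 = 3675/43 - 88200*I*√5/43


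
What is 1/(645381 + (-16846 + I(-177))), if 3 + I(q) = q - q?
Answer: 1/628532 ≈ 1.5910e-6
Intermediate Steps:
I(q) = -3 (I(q) = -3 + (q - q) = -3 + 0 = -3)
1/(645381 + (-16846 + I(-177))) = 1/(645381 + (-16846 - 3)) = 1/(645381 - 16849) = 1/628532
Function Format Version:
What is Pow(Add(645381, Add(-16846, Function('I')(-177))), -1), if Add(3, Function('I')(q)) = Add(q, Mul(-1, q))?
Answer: Rational(1, 628532) ≈ 1.5910e-6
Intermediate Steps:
Function('I')(q) = -3 (Function('I')(q) = Add(-3, Add(q, Mul(-1, q))) = Add(-3, 0) = -3)
Pow(Add(645381, Add(-16846, Function('I')(-177))), -1) = Pow(Add(645381, Add(-16846, -3)), -1) = Pow(Add(645381, -16849), -1) = Pow(628532, -1) = Rational(1, 628532)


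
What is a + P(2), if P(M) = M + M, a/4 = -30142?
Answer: -120564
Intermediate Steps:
a = -120568 (a = 4*(-30142) = -120568)
P(M) = 2*M
a + P(2) = -120568 + 2*2 = -120568 + 4 = -120564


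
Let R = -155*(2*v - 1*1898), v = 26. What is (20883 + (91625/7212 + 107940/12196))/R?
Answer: 459678370049/6291823588440 ≈ 0.073060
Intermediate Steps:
R = 286130 (R = -155*(2*26 - 1*1898) = -155*(52 - 1898) = -155*(-1846) = 286130)
(20883 + (91625/7212 + 107940/12196))/R = (20883 + (91625/7212 + 107940/12196))/286130 = (20883 + (91625*(1/7212) + 107940*(1/12196)))*(1/286130) = (20883 + (91625/7212 + 26985/3049))*(1/286130) = (20883 + 473980445/21989388)*(1/286130) = (459678370049/21989388)*(1/286130) = 459678370049/6291823588440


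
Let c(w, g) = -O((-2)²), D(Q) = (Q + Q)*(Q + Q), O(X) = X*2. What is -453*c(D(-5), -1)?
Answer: 3624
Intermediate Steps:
O(X) = 2*X
D(Q) = 4*Q² (D(Q) = (2*Q)*(2*Q) = 4*Q²)
c(w, g) = -8 (c(w, g) = -2*(-2)² = -2*4 = -1*8 = -8)
-453*c(D(-5), -1) = -453*(-8) = 3624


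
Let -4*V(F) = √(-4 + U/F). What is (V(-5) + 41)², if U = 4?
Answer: (410 - I*√30)²/100 ≈ 1680.7 - 44.913*I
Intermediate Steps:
V(F) = -√(-4 + 4/F)/4
(V(-5) + 41)² = (-I*√6*√(-1/(-5))/2 + 41)² = (-I*√30/5/2 + 41)² = (-I*√30/10 + 41)² = (41 - I*√30/10)²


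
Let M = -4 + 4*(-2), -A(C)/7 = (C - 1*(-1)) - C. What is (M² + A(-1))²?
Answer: 18769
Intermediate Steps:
A(C) = -7 (A(C) = -7*((C - 1*(-1)) - C) = -7*((C + 1) - C) = -7*((1 + C) - C) = -7*1 = -7)
M = -12 (M = -4 - 8 = -12)
(M² + A(-1))² = ((-12)² - 7)² = (144 - 7)² = 137² = 18769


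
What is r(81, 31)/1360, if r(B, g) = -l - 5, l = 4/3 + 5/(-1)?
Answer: -1/1020 ≈ -0.00098039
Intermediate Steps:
l = -11/3 (l = 4*(⅓) + 5*(-1) = 4/3 - 5 = -11/3 ≈ -3.6667)
r(B, g) = -4/3 (r(B, g) = -1*(-11/3) - 5 = 11/3 - 5 = -4/3)
r(81, 31)/1360 = -4/3/1360 = -4/3*1/1360 = -1/1020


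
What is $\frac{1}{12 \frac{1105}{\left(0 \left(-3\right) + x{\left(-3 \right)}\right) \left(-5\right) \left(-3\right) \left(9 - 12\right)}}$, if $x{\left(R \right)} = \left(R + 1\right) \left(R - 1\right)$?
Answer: $- \frac{6}{221} \approx -0.027149$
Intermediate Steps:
$x{\left(R \right)} = \left(1 + R\right) \left(-1 + R\right)$
$\frac{1}{12 \frac{1105}{\left(0 \left(-3\right) + x{\left(-3 \right)}\right) \left(-5\right) \left(-3\right) \left(9 - 12\right)}} = \frac{1}{12 \frac{1105}{\left(0 \left(-3\right) - \left(1 - \left(-3\right)^{2}\right)\right) \left(-5\right) \left(-3\right) \left(9 - 12\right)}} = \frac{1}{12 \frac{1105}{\left(0 + \left(-1 + 9\right)\right) \left(-5\right) \left(-3\right) \left(-3\right)}} = \frac{1}{12 \frac{1105}{\left(0 + 8\right) \left(-5\right) \left(-3\right) \left(-3\right)}} = \frac{1}{12 \frac{1105}{8 \left(-5\right) \left(-3\right) \left(-3\right)}} = \frac{1}{12 \frac{1105}{\left(-40\right) \left(-3\right) \left(-3\right)}} = \frac{1}{12 \frac{1105}{120 \left(-3\right)}} = \frac{1}{12 \frac{1105}{-360}} = \frac{1}{12 \cdot 1105 \left(- \frac{1}{360}\right)} = \frac{1}{12 \left(- \frac{221}{72}\right)} = \frac{1}{- \frac{221}{6}} = - \frac{6}{221}$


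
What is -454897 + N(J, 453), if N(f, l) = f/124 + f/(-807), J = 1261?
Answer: -45519771733/100068 ≈ -4.5489e+5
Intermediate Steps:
N(f, l) = 683*f/100068 (N(f, l) = f*(1/124) + f*(-1/807) = f/124 - f/807 = 683*f/100068)
-454897 + N(J, 453) = -454897 + (683/100068)*1261 = -454897 + 861263/100068 = -45519771733/100068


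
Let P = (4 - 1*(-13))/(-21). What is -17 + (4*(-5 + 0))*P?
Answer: -17/21 ≈ -0.80952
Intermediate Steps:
P = -17/21 (P = (4 + 13)*(-1/21) = 17*(-1/21) = -17/21 ≈ -0.80952)
-17 + (4*(-5 + 0))*P = -17 + (4*(-5 + 0))*(-17/21) = -17 + (4*(-5))*(-17/21) = -17 - 20*(-17/21) = -17 + 340/21 = -17/21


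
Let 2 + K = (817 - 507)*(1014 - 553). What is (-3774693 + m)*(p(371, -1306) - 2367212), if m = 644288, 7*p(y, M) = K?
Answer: 51424966048280/7 ≈ 7.3464e+12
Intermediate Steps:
K = 142908 (K = -2 + (817 - 507)*(1014 - 553) = -2 + 310*461 = -2 + 142910 = 142908)
p(y, M) = 142908/7 (p(y, M) = (⅐)*142908 = 142908/7)
(-3774693 + m)*(p(371, -1306) - 2367212) = (-3774693 + 644288)*(142908/7 - 2367212) = -3130405*(-16427576/7) = 51424966048280/7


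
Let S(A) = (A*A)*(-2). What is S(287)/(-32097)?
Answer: 164738/32097 ≈ 5.1325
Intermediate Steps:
S(A) = -2*A**2 (S(A) = A**2*(-2) = -2*A**2)
S(287)/(-32097) = -2*287**2/(-32097) = -2*82369*(-1/32097) = -164738*(-1/32097) = 164738/32097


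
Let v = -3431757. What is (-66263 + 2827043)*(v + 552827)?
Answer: -7948092365400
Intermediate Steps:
(-66263 + 2827043)*(v + 552827) = (-66263 + 2827043)*(-3431757 + 552827) = 2760780*(-2878930) = -7948092365400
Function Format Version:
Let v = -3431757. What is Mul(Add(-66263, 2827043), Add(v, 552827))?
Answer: -7948092365400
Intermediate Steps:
Mul(Add(-66263, 2827043), Add(v, 552827)) = Mul(Add(-66263, 2827043), Add(-3431757, 552827)) = Mul(2760780, -2878930) = -7948092365400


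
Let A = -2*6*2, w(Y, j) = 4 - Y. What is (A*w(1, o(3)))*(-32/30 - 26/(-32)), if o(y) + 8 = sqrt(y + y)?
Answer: 183/10 ≈ 18.300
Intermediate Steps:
o(y) = -8 + sqrt(2)*sqrt(y) (o(y) = -8 + sqrt(y + y) = -8 + sqrt(2*y) = -8 + sqrt(2)*sqrt(y))
A = -24 (A = -12*2 = -24)
(A*w(1, o(3)))*(-32/30 - 26/(-32)) = (-24*(4 - 1*1))*(-32/30 - 26/(-32)) = (-24*(4 - 1))*(-32*1/30 - 26*(-1/32)) = (-24*3)*(-16/15 + 13/16) = -72*(-61/240) = 183/10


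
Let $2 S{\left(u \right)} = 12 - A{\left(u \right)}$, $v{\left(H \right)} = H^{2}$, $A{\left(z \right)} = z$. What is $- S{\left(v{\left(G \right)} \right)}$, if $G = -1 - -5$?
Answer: $2$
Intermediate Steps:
$G = 4$ ($G = -1 + 5 = 4$)
$S{\left(u \right)} = 6 - \frac{u}{2}$ ($S{\left(u \right)} = \frac{12 - u}{2} = 6 - \frac{u}{2}$)
$- S{\left(v{\left(G \right)} \right)} = - (6 - \frac{4^{2}}{2}) = - (6 - 8) = \left(-1\right) \left(-2\right) = 2$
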